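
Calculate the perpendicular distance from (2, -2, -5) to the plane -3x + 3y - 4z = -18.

distance = |a·x₀ + b·y₀ + c·z₀ - d| / √(a² + b² + c²)
  = |(-3)·2 + 3·(-2) + (-4)·(-5) - (-18)| / √((-3)² + 3² + (-4)²)
  = |-6 - 6 + 20 + 18| / √(9 + 9 + 16)
  = |26| / √34
  = 26 / 5.831
  ≈ 4.459

4.459


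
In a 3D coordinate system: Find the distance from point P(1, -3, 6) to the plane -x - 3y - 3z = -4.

distance = |a·x₀ + b·y₀ + c·z₀ - d| / √(a² + b² + c²)
  = |(-1)·1 + (-3)·(-3) + (-3)·6 - (-4)| / √((-1)² + (-3)² + (-3)²)
  = |-1 + 9 - 18 + 4| / √(1 + 9 + 9)
  = |-6| / √19
  = 6 / 4.359
  ≈ 1.376

1.376


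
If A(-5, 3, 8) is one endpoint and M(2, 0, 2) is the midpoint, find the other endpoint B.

B = 2M - A
  = (2·2 - (-5), 2·0 - 3, 2·2 - 8)
  = (4 + 5, 0 - 3, 4 - 8)
  = (9, -3, -4)

(9, -3, -4)


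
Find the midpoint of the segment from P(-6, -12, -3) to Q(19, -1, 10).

M = ((x₁+x₂)/2, (y₁+y₂)/2, (z₁+z₂)/2)
  = ((-6 + 19)/2, (-12 - 1)/2, (-3 + 10)/2)
  = (13/2, -13/2, 7/2)
  = (6.5, -6.5, 3.5)

(6.5, -6.5, 3.5)


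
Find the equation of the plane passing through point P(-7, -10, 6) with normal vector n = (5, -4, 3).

The plane through P with normal n = (a, b, c) satisfies n·(r - P) = 0,
i.e. ax + by + cz = a·x₀ + b·y₀ + c·z₀.
d = 5·(-7) + (-4)·(-10) + 3·6
  = -35 + 40 + 18
  = 23
Equation: 5x - 4y + 3z = 23

5x - 4y + 3z = 23


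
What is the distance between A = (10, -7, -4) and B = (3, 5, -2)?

d = √[(x₂-x₁)² + (y₂-y₁)² + (z₂-z₁)²]
  = √[(-7)² + 12² + 2²]
  = √[49 + 144 + 4]
  = √197
  ≈ 14.04

14.04


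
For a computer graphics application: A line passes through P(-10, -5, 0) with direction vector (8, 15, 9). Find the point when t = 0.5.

P(t) = P + t·d
  = (-10 + 8·0.5, -5 + 15·0.5, 0 + 9·0.5)
  = (-10 + 4, -5 + 7.5, 0 + 4.5)
  = (-6, 2.5, 4.5)

(-6, 2.5, 4.5)


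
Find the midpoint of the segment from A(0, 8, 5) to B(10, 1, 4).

M = ((x₁+x₂)/2, (y₁+y₂)/2, (z₁+z₂)/2)
  = ((0 + 10)/2, (8 + 1)/2, (5 + 4)/2)
  = (10/2, 9/2, 9/2)
  = (5, 4.5, 4.5)

(5, 4.5, 4.5)


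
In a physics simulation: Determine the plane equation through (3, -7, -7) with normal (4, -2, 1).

The plane through P with normal n = (a, b, c) satisfies n·(r - P) = 0,
i.e. ax + by + cz = a·x₀ + b·y₀ + c·z₀.
d = 4·3 + (-2)·(-7) + 1·(-7)
  = 12 + 14 - 7
  = 19
Equation: 4x - 2y + z = 19

4x - 2y + z = 19


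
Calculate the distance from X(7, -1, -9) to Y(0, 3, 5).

d = √[(x₂-x₁)² + (y₂-y₁)² + (z₂-z₁)²]
  = √[(-7)² + 4² + 14²]
  = √[49 + 16 + 196]
  = √261
  ≈ 16.16

16.16


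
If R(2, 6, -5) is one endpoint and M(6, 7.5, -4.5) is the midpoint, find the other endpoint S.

S = 2M - R
  = (2·6 - 2, 2·7.5 - 6, 2·(-4.5) - (-5))
  = (12 - 2, 15 - 6, -9 + 5)
  = (10, 9, -4)

(10, 9, -4)


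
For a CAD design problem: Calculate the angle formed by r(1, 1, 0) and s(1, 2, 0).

r·s = 1·1 + 1·2 + 0·0 = 1 + 2 + 0 = 3
|r| = √(1² + 1² + 0²) = √2 ≈ 1.414
|s| = √(1² + 2² + 0²) = √5 ≈ 2.236
cos θ = (r·s)/(|r||s|) = 3/(1.414·2.236) ≈ 0.9487
θ = arccos(0.9487) ≈ 18.43°

18.43°


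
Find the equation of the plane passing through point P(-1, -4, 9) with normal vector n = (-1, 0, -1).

The plane through P with normal n = (a, b, c) satisfies n·(r - P) = 0,
i.e. ax + by + cz = a·x₀ + b·y₀ + c·z₀.
d = (-1)·(-1) + 0·(-4) + (-1)·9
  = 1 + 0 - 9
  = -8
Equation: -x - z = -8

-x - z = -8


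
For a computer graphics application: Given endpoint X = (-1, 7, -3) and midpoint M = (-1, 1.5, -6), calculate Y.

Y = 2M - X
  = (2·(-1) - (-1), 2·1.5 - 7, 2·(-6) - (-3))
  = (-2 + 1, 3 - 7, -12 + 3)
  = (-1, -4, -9)

(-1, -4, -9)


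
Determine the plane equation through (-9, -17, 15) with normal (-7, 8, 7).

The plane through P with normal n = (a, b, c) satisfies n·(r - P) = 0,
i.e. ax + by + cz = a·x₀ + b·y₀ + c·z₀.
d = (-7)·(-9) + 8·(-17) + 7·15
  = 63 - 136 + 105
  = 32
Equation: -7x + 8y + 7z = 32

-7x + 8y + 7z = 32


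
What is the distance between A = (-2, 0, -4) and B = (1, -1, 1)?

d = √[(x₂-x₁)² + (y₂-y₁)² + (z₂-z₁)²]
  = √[3² + (-1)² + 5²]
  = √[9 + 1 + 25]
  = √35
  ≈ 5.916

5.916


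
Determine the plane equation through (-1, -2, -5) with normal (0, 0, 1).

The plane through P with normal n = (a, b, c) satisfies n·(r - P) = 0,
i.e. ax + by + cz = a·x₀ + b·y₀ + c·z₀.
d = 0·(-1) + 0·(-2) + 1·(-5)
  = 0 + 0 - 5
  = -5
Equation: z = -5

z = -5


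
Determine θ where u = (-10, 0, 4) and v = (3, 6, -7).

u·v = (-10)·3 + 0·6 + 4·(-7) = -30 + 0 - 28 = -58
|u| = √((-10)² + 0² + 4²) = √116 ≈ 10.77
|v| = √(3² + 6² + (-7)²) = √94 ≈ 9.695
cos θ = (u·v)/(|u||v|) = -58/(10.77·9.695) ≈ -0.5554
θ = arccos(-0.5554) ≈ 123.7°

123.7°


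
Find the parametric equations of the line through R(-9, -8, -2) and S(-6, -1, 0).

Direction vector d = S - R = (-6 + 9, -1 + 8, 0 + 2) = (3, 7, 2)
Parametric form r = R + t·d:
x = -9 + 3t, y = -8 + 7t, z = -2 + 2t

x = -9 + 3t, y = -8 + 7t, z = -2 + 2t


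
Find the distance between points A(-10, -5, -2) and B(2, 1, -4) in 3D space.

d = √[(x₂-x₁)² + (y₂-y₁)² + (z₂-z₁)²]
  = √[12² + 6² + (-2)²]
  = √[144 + 36 + 4]
  = √184
  ≈ 13.56

13.56


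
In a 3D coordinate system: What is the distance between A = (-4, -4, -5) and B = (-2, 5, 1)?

d = √[(x₂-x₁)² + (y₂-y₁)² + (z₂-z₁)²]
  = √[2² + 9² + 6²]
  = √[4 + 81 + 36]
  = √121
  ≈ 11

11


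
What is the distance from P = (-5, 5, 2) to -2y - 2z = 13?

distance = |a·x₀ + b·y₀ + c·z₀ - d| / √(a² + b² + c²)
  = |0·(-5) + (-2)·5 + (-2)·2 - 13| / √(0² + (-2)² + (-2)²)
  = |0 - 10 - 4 - 13| / √(0 + 4 + 4)
  = |-27| / √8
  = 27 / 2.828
  ≈ 9.546

9.546


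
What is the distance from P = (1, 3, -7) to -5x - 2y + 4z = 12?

distance = |a·x₀ + b·y₀ + c·z₀ - d| / √(a² + b² + c²)
  = |(-5)·1 + (-2)·3 + 4·(-7) - 12| / √((-5)² + (-2)² + 4²)
  = |-5 - 6 - 28 - 12| / √(25 + 4 + 16)
  = |-51| / √45
  = 51 / 6.708
  ≈ 7.603

7.603


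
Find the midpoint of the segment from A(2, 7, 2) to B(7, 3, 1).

M = ((x₁+x₂)/2, (y₁+y₂)/2, (z₁+z₂)/2)
  = ((2 + 7)/2, (7 + 3)/2, (2 + 1)/2)
  = (9/2, 10/2, 3/2)
  = (4.5, 5, 1.5)

(4.5, 5, 1.5)


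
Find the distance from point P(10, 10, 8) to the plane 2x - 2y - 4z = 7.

distance = |a·x₀ + b·y₀ + c·z₀ - d| / √(a² + b² + c²)
  = |2·10 + (-2)·10 + (-4)·8 - 7| / √(2² + (-2)² + (-4)²)
  = |20 - 20 - 32 - 7| / √(4 + 4 + 16)
  = |-39| / √24
  = 39 / 4.899
  ≈ 7.961

7.961


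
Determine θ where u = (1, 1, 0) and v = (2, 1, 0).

u·v = 1·2 + 1·1 + 0·0 = 2 + 1 + 0 = 3
|u| = √(1² + 1² + 0²) = √2 ≈ 1.414
|v| = √(2² + 1² + 0²) = √5 ≈ 2.236
cos θ = (u·v)/(|u||v|) = 3/(1.414·2.236) ≈ 0.9487
θ = arccos(0.9487) ≈ 18.43°

18.43°


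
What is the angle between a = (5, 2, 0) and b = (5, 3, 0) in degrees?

a·b = 5·5 + 2·3 + 0·0 = 25 + 6 + 0 = 31
|a| = √(5² + 2² + 0²) = √29 ≈ 5.385
|b| = √(5² + 3² + 0²) = √34 ≈ 5.831
cos θ = (a·b)/(|a||b|) = 31/(5.385·5.831) ≈ 0.9872
θ = arccos(0.9872) ≈ 9.162°

9.162°


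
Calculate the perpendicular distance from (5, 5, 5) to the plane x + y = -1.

distance = |a·x₀ + b·y₀ + c·z₀ - d| / √(a² + b² + c²)
  = |1·5 + 1·5 + 0·5 - (-1)| / √(1² + 1² + 0²)
  = |5 + 5 + 0 + 1| / √(1 + 1 + 0)
  = |11| / √2
  = 11 / 1.414
  ≈ 7.778

7.778


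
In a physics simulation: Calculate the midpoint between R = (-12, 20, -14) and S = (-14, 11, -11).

M = ((x₁+x₂)/2, (y₁+y₂)/2, (z₁+z₂)/2)
  = ((-12 - 14)/2, (20 + 11)/2, (-14 - 11)/2)
  = (-26/2, 31/2, -25/2)
  = (-13, 15.5, -12.5)

(-13, 15.5, -12.5)


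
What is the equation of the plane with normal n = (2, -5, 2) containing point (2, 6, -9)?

The plane through P with normal n = (a, b, c) satisfies n·(r - P) = 0,
i.e. ax + by + cz = a·x₀ + b·y₀ + c·z₀.
d = 2·2 + (-5)·6 + 2·(-9)
  = 4 - 30 - 18
  = -44
Equation: 2x - 5y + 2z = -44

2x - 5y + 2z = -44


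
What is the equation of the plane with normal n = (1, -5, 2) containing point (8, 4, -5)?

The plane through P with normal n = (a, b, c) satisfies n·(r - P) = 0,
i.e. ax + by + cz = a·x₀ + b·y₀ + c·z₀.
d = 1·8 + (-5)·4 + 2·(-5)
  = 8 - 20 - 10
  = -22
Equation: x - 5y + 2z = -22

x - 5y + 2z = -22


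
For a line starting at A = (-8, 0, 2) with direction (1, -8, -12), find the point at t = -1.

P(t) = A + t·d
  = (-8 + 1·(-1), 0 + (-8)·(-1), 2 + (-12)·(-1))
  = (-8 - 1, 0 + 8, 2 + 12)
  = (-9, 8, 14)

(-9, 8, 14)


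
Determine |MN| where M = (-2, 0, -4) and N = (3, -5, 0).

d = √[(x₂-x₁)² + (y₂-y₁)² + (z₂-z₁)²]
  = √[5² + (-5)² + 4²]
  = √[25 + 25 + 16]
  = √66
  ≈ 8.124

8.124


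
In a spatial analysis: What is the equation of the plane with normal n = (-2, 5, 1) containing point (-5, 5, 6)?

The plane through P with normal n = (a, b, c) satisfies n·(r - P) = 0,
i.e. ax + by + cz = a·x₀ + b·y₀ + c·z₀.
d = (-2)·(-5) + 5·5 + 1·6
  = 10 + 25 + 6
  = 41
Equation: -2x + 5y + z = 41

-2x + 5y + z = 41


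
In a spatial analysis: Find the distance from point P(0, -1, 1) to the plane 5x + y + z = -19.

distance = |a·x₀ + b·y₀ + c·z₀ - d| / √(a² + b² + c²)
  = |5·0 + 1·(-1) + 1·1 - (-19)| / √(5² + 1² + 1²)
  = |0 - 1 + 1 + 19| / √(25 + 1 + 1)
  = |19| / √27
  = 19 / 5.196
  ≈ 3.657

3.657


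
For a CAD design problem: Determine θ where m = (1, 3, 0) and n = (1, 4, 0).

m·n = 1·1 + 3·4 + 0·0 = 1 + 12 + 0 = 13
|m| = √(1² + 3² + 0²) = √10 ≈ 3.162
|n| = √(1² + 4² + 0²) = √17 ≈ 4.123
cos θ = (m·n)/(|m||n|) = 13/(3.162·4.123) ≈ 0.9971
θ = arccos(0.9971) ≈ 4.399°

4.399°


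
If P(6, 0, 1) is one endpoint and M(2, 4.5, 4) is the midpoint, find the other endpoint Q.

Q = 2M - P
  = (2·2 - 6, 2·4.5 - 0, 2·4 - 1)
  = (4 - 6, 9 + 0, 8 - 1)
  = (-2, 9, 7)

(-2, 9, 7)


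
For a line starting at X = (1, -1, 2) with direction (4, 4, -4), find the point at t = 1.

P(t) = X + t·d
  = (1 + 4·1, -1 + 4·1, 2 + (-4)·1)
  = (1 + 4, -1 + 4, 2 - 4)
  = (5, 3, -2)

(5, 3, -2)


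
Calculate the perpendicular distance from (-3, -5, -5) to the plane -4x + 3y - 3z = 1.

distance = |a·x₀ + b·y₀ + c·z₀ - d| / √(a² + b² + c²)
  = |(-4)·(-3) + 3·(-5) + (-3)·(-5) - 1| / √((-4)² + 3² + (-3)²)
  = |12 - 15 + 15 - 1| / √(16 + 9 + 9)
  = |11| / √34
  = 11 / 5.831
  ≈ 1.886

1.886


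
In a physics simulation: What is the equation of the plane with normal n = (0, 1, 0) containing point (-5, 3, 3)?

The plane through P with normal n = (a, b, c) satisfies n·(r - P) = 0,
i.e. ax + by + cz = a·x₀ + b·y₀ + c·z₀.
d = 0·(-5) + 1·3 + 0·3
  = 0 + 3 + 0
  = 3
Equation: y = 3

y = 3


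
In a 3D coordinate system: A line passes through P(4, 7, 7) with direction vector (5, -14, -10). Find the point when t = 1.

P(t) = P + t·d
  = (4 + 5·1, 7 + (-14)·1, 7 + (-10)·1)
  = (4 + 5, 7 - 14, 7 - 10)
  = (9, -7, -3)

(9, -7, -3)


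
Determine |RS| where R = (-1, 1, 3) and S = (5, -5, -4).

d = √[(x₂-x₁)² + (y₂-y₁)² + (z₂-z₁)²]
  = √[6² + (-6)² + (-7)²]
  = √[36 + 36 + 49]
  = √121
  ≈ 11

11


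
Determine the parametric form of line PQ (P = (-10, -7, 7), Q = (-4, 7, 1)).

Direction vector d = Q - P = (-4 + 10, 7 + 7, 1 - 7) = (6, 14, -6)
Parametric form r = P + t·d:
x = -10 + 6t, y = -7 + 14t, z = 7 - 6t

x = -10 + 6t, y = -7 + 14t, z = 7 - 6t


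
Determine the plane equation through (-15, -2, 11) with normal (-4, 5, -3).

The plane through P with normal n = (a, b, c) satisfies n·(r - P) = 0,
i.e. ax + by + cz = a·x₀ + b·y₀ + c·z₀.
d = (-4)·(-15) + 5·(-2) + (-3)·11
  = 60 - 10 - 33
  = 17
Equation: -4x + 5y - 3z = 17

-4x + 5y - 3z = 17


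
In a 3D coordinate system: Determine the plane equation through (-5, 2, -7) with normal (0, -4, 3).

The plane through P with normal n = (a, b, c) satisfies n·(r - P) = 0,
i.e. ax + by + cz = a·x₀ + b·y₀ + c·z₀.
d = 0·(-5) + (-4)·2 + 3·(-7)
  = 0 - 8 - 21
  = -29
Equation: -4y + 3z = -29

-4y + 3z = -29


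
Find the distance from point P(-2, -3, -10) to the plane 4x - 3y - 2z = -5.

distance = |a·x₀ + b·y₀ + c·z₀ - d| / √(a² + b² + c²)
  = |4·(-2) + (-3)·(-3) + (-2)·(-10) - (-5)| / √(4² + (-3)² + (-2)²)
  = |-8 + 9 + 20 + 5| / √(16 + 9 + 4)
  = |26| / √29
  = 26 / 5.385
  ≈ 4.828

4.828


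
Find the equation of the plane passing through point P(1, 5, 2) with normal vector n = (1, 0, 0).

The plane through P with normal n = (a, b, c) satisfies n·(r - P) = 0,
i.e. ax + by + cz = a·x₀ + b·y₀ + c·z₀.
d = 1·1 + 0·5 + 0·2
  = 1 + 0 + 0
  = 1
Equation: x = 1

x = 1


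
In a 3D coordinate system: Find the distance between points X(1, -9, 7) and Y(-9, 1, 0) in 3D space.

d = √[(x₂-x₁)² + (y₂-y₁)² + (z₂-z₁)²]
  = √[(-10)² + 10² + (-7)²]
  = √[100 + 100 + 49]
  = √249
  ≈ 15.78

15.78


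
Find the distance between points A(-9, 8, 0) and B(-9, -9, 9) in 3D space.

d = √[(x₂-x₁)² + (y₂-y₁)² + (z₂-z₁)²]
  = √[0² + (-17)² + 9²]
  = √[0 + 289 + 81]
  = √370
  ≈ 19.24

19.24


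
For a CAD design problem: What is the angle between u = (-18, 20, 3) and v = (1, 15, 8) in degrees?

u·v = (-18)·1 + 20·15 + 3·8 = -18 + 300 + 24 = 306
|u| = √((-18)² + 20² + 3²) = √733 ≈ 27.07
|v| = √(1² + 15² + 8²) = √290 ≈ 17.03
cos θ = (u·v)/(|u||v|) = 306/(27.07·17.03) ≈ 0.6637
θ = arccos(0.6637) ≈ 48.42°

48.42°


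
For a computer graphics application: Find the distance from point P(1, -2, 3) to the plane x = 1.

distance = |a·x₀ + b·y₀ + c·z₀ - d| / √(a² + b² + c²)
  = |1·1 + 0·(-2) + 0·3 - 1| / √(1² + 0² + 0²)
  = |1 + 0 + 0 - 1| / √(1 + 0 + 0)
  = |0| / √1
  = 0 / 1
  ≈ 0

0


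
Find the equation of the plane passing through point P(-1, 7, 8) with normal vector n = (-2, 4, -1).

The plane through P with normal n = (a, b, c) satisfies n·(r - P) = 0,
i.e. ax + by + cz = a·x₀ + b·y₀ + c·z₀.
d = (-2)·(-1) + 4·7 + (-1)·8
  = 2 + 28 - 8
  = 22
Equation: -2x + 4y - z = 22

-2x + 4y - z = 22


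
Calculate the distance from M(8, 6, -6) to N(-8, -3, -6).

d = √[(x₂-x₁)² + (y₂-y₁)² + (z₂-z₁)²]
  = √[(-16)² + (-9)² + 0²]
  = √[256 + 81 + 0]
  = √337
  ≈ 18.36

18.36


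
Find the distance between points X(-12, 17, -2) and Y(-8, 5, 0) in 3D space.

d = √[(x₂-x₁)² + (y₂-y₁)² + (z₂-z₁)²]
  = √[4² + (-12)² + 2²]
  = √[16 + 144 + 4]
  = √164
  ≈ 12.81

12.81


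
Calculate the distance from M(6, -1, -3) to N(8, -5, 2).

d = √[(x₂-x₁)² + (y₂-y₁)² + (z₂-z₁)²]
  = √[2² + (-4)² + 5²]
  = √[4 + 16 + 25]
  = √45
  ≈ 6.708

6.708


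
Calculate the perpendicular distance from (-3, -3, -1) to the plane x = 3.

distance = |a·x₀ + b·y₀ + c·z₀ - d| / √(a² + b² + c²)
  = |1·(-3) + 0·(-3) + 0·(-1) - 3| / √(1² + 0² + 0²)
  = |-3 + 0 + 0 - 3| / √(1 + 0 + 0)
  = |-6| / √1
  = 6 / 1
  ≈ 6

6


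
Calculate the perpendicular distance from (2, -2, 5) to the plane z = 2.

distance = |a·x₀ + b·y₀ + c·z₀ - d| / √(a² + b² + c²)
  = |0·2 + 0·(-2) + 1·5 - 2| / √(0² + 0² + 1²)
  = |0 + 0 + 5 - 2| / √(0 + 0 + 1)
  = |3| / √1
  = 3 / 1
  ≈ 3

3


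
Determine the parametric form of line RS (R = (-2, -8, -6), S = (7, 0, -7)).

Direction vector d = S - R = (7 + 2, 0 + 8, -7 + 6) = (9, 8, -1)
Parametric form r = R + t·d:
x = -2 + 9t, y = -8 + 8t, z = -6 - t

x = -2 + 9t, y = -8 + 8t, z = -6 - t


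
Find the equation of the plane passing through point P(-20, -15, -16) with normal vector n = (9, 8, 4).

The plane through P with normal n = (a, b, c) satisfies n·(r - P) = 0,
i.e. ax + by + cz = a·x₀ + b·y₀ + c·z₀.
d = 9·(-20) + 8·(-15) + 4·(-16)
  = -180 - 120 - 64
  = -364
Equation: 9x + 8y + 4z = -364

9x + 8y + 4z = -364


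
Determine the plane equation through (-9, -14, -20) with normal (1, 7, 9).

The plane through P with normal n = (a, b, c) satisfies n·(r - P) = 0,
i.e. ax + by + cz = a·x₀ + b·y₀ + c·z₀.
d = 1·(-9) + 7·(-14) + 9·(-20)
  = -9 - 98 - 180
  = -287
Equation: x + 7y + 9z = -287

x + 7y + 9z = -287


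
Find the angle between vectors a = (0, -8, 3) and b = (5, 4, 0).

a·b = 0·5 + (-8)·4 + 3·0 = 0 - 32 + 0 = -32
|a| = √(0² + (-8)² + 3²) = √73 ≈ 8.544
|b| = √(5² + 4² + 0²) = √41 ≈ 6.403
cos θ = (a·b)/(|a||b|) = -32/(8.544·6.403) ≈ -0.5849
θ = arccos(-0.5849) ≈ 125.8°

125.8°


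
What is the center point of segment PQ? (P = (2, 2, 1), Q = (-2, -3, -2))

M = ((x₁+x₂)/2, (y₁+y₂)/2, (z₁+z₂)/2)
  = ((2 - 2)/2, (2 - 3)/2, (1 - 2)/2)
  = (0/2, -1/2, -1/2)
  = (0, -0.5, -0.5)

(0, -0.5, -0.5)


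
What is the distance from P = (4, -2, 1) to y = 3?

distance = |a·x₀ + b·y₀ + c·z₀ - d| / √(a² + b² + c²)
  = |0·4 + 1·(-2) + 0·1 - 3| / √(0² + 1² + 0²)
  = |0 - 2 + 0 - 3| / √(0 + 1 + 0)
  = |-5| / √1
  = 5 / 1
  ≈ 5

5


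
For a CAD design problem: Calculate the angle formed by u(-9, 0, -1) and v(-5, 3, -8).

u·v = (-9)·(-5) + 0·3 + (-1)·(-8) = 45 + 0 + 8 = 53
|u| = √((-9)² + 0² + (-1)²) = √82 ≈ 9.055
|v| = √((-5)² + 3² + (-8)²) = √98 ≈ 9.899
cos θ = (u·v)/(|u||v|) = 53/(9.055·9.899) ≈ 0.5912
θ = arccos(0.5912) ≈ 53.76°

53.76°


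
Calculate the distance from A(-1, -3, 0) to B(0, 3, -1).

d = √[(x₂-x₁)² + (y₂-y₁)² + (z₂-z₁)²]
  = √[1² + 6² + (-1)²]
  = √[1 + 36 + 1]
  = √38
  ≈ 6.164

6.164


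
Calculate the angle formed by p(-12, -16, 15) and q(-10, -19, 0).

p·q = (-12)·(-10) + (-16)·(-19) + 15·0 = 120 + 304 + 0 = 424
|p| = √((-12)² + (-16)² + 15²) = √625 ≈ 25
|q| = √((-10)² + (-19)² + 0²) = √461 ≈ 21.47
cos θ = (p·q)/(|p||q|) = 424/(25·21.47) ≈ 0.7899
θ = arccos(0.7899) ≈ 37.82°

37.82°


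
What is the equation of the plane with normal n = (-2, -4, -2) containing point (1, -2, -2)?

The plane through P with normal n = (a, b, c) satisfies n·(r - P) = 0,
i.e. ax + by + cz = a·x₀ + b·y₀ + c·z₀.
d = (-2)·1 + (-4)·(-2) + (-2)·(-2)
  = -2 + 8 + 4
  = 10
Equation: -2x - 4y - 2z = 10

-2x - 4y - 2z = 10


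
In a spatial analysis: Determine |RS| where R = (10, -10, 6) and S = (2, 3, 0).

d = √[(x₂-x₁)² + (y₂-y₁)² + (z₂-z₁)²]
  = √[(-8)² + 13² + (-6)²]
  = √[64 + 169 + 36]
  = √269
  ≈ 16.4

16.4


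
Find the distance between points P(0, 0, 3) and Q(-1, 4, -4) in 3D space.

d = √[(x₂-x₁)² + (y₂-y₁)² + (z₂-z₁)²]
  = √[(-1)² + 4² + (-7)²]
  = √[1 + 16 + 49]
  = √66
  ≈ 8.124

8.124


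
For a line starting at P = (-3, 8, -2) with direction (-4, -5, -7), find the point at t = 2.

P(t) = P + t·d
  = (-3 + (-4)·2, 8 + (-5)·2, -2 + (-7)·2)
  = (-3 - 8, 8 - 10, -2 - 14)
  = (-11, -2, -16)

(-11, -2, -16)


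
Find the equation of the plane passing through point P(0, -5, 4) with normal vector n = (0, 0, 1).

The plane through P with normal n = (a, b, c) satisfies n·(r - P) = 0,
i.e. ax + by + cz = a·x₀ + b·y₀ + c·z₀.
d = 0·0 + 0·(-5) + 1·4
  = 0 + 0 + 4
  = 4
Equation: z = 4

z = 4


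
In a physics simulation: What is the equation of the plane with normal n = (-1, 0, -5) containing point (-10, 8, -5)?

The plane through P with normal n = (a, b, c) satisfies n·(r - P) = 0,
i.e. ax + by + cz = a·x₀ + b·y₀ + c·z₀.
d = (-1)·(-10) + 0·8 + (-5)·(-5)
  = 10 + 0 + 25
  = 35
Equation: -x - 5z = 35

-x - 5z = 35


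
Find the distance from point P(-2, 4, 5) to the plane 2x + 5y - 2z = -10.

distance = |a·x₀ + b·y₀ + c·z₀ - d| / √(a² + b² + c²)
  = |2·(-2) + 5·4 + (-2)·5 - (-10)| / √(2² + 5² + (-2)²)
  = |-4 + 20 - 10 + 10| / √(4 + 25 + 4)
  = |16| / √33
  = 16 / 5.745
  ≈ 2.785

2.785


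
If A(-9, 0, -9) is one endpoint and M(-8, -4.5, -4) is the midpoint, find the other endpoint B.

B = 2M - A
  = (2·(-8) - (-9), 2·(-4.5) - 0, 2·(-4) - (-9))
  = (-16 + 9, -9 + 0, -8 + 9)
  = (-7, -9, 1)

(-7, -9, 1)


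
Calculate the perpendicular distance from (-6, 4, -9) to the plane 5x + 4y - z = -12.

distance = |a·x₀ + b·y₀ + c·z₀ - d| / √(a² + b² + c²)
  = |5·(-6) + 4·4 + (-1)·(-9) - (-12)| / √(5² + 4² + (-1)²)
  = |-30 + 16 + 9 + 12| / √(25 + 16 + 1)
  = |7| / √42
  = 7 / 6.481
  ≈ 1.08

1.08


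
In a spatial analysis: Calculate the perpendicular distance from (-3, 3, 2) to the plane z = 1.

distance = |a·x₀ + b·y₀ + c·z₀ - d| / √(a² + b² + c²)
  = |0·(-3) + 0·3 + 1·2 - 1| / √(0² + 0² + 1²)
  = |0 + 0 + 2 - 1| / √(0 + 0 + 1)
  = |1| / √1
  = 1 / 1
  ≈ 1

1


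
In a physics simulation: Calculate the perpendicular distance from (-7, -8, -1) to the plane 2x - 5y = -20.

distance = |a·x₀ + b·y₀ + c·z₀ - d| / √(a² + b² + c²)
  = |2·(-7) + (-5)·(-8) + 0·(-1) - (-20)| / √(2² + (-5)² + 0²)
  = |-14 + 40 + 0 + 20| / √(4 + 25 + 0)
  = |46| / √29
  = 46 / 5.385
  ≈ 8.542

8.542


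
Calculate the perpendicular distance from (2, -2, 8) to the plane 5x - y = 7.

distance = |a·x₀ + b·y₀ + c·z₀ - d| / √(a² + b² + c²)
  = |5·2 + (-1)·(-2) + 0·8 - 7| / √(5² + (-1)² + 0²)
  = |10 + 2 + 0 - 7| / √(25 + 1 + 0)
  = |5| / √26
  = 5 / 5.099
  ≈ 0.9806

0.9806


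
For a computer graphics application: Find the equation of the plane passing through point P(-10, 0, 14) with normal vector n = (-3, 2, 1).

The plane through P with normal n = (a, b, c) satisfies n·(r - P) = 0,
i.e. ax + by + cz = a·x₀ + b·y₀ + c·z₀.
d = (-3)·(-10) + 2·0 + 1·14
  = 30 + 0 + 14
  = 44
Equation: -3x + 2y + z = 44

-3x + 2y + z = 44


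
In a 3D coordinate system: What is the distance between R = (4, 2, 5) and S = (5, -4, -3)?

d = √[(x₂-x₁)² + (y₂-y₁)² + (z₂-z₁)²]
  = √[1² + (-6)² + (-8)²]
  = √[1 + 36 + 64]
  = √101
  ≈ 10.05

10.05


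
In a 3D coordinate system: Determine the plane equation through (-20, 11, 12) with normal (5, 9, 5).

The plane through P with normal n = (a, b, c) satisfies n·(r - P) = 0,
i.e. ax + by + cz = a·x₀ + b·y₀ + c·z₀.
d = 5·(-20) + 9·11 + 5·12
  = -100 + 99 + 60
  = 59
Equation: 5x + 9y + 5z = 59

5x + 9y + 5z = 59


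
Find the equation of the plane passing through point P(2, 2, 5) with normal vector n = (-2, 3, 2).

The plane through P with normal n = (a, b, c) satisfies n·(r - P) = 0,
i.e. ax + by + cz = a·x₀ + b·y₀ + c·z₀.
d = (-2)·2 + 3·2 + 2·5
  = -4 + 6 + 10
  = 12
Equation: -2x + 3y + 2z = 12

-2x + 3y + 2z = 12


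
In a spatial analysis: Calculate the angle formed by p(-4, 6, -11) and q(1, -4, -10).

p·q = (-4)·1 + 6·(-4) + (-11)·(-10) = -4 - 24 + 110 = 82
|p| = √((-4)² + 6² + (-11)²) = √173 ≈ 13.15
|q| = √(1² + (-4)² + (-10)²) = √117 ≈ 10.82
cos θ = (p·q)/(|p||q|) = 82/(13.15·10.82) ≈ 0.5764
θ = arccos(0.5764) ≈ 54.8°

54.8°


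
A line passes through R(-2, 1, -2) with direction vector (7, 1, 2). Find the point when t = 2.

P(t) = R + t·d
  = (-2 + 7·2, 1 + 1·2, -2 + 2·2)
  = (-2 + 14, 1 + 2, -2 + 4)
  = (12, 3, 2)

(12, 3, 2)


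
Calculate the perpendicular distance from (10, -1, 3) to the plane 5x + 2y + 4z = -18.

distance = |a·x₀ + b·y₀ + c·z₀ - d| / √(a² + b² + c²)
  = |5·10 + 2·(-1) + 4·3 - (-18)| / √(5² + 2² + 4²)
  = |50 - 2 + 12 + 18| / √(25 + 4 + 16)
  = |78| / √45
  = 78 / 6.708
  ≈ 11.63

11.63


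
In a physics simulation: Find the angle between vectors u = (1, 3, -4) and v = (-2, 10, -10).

u·v = 1·(-2) + 3·10 + (-4)·(-10) = -2 + 30 + 40 = 68
|u| = √(1² + 3² + (-4)²) = √26 ≈ 5.099
|v| = √((-2)² + 10² + (-10)²) = √204 ≈ 14.28
cos θ = (u·v)/(|u||v|) = 68/(5.099·14.28) ≈ 0.9337
θ = arccos(0.9337) ≈ 20.98°

20.98°


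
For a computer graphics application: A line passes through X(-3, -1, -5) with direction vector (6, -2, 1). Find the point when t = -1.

P(t) = X + t·d
  = (-3 + 6·(-1), -1 + (-2)·(-1), -5 + 1·(-1))
  = (-3 - 6, -1 + 2, -5 - 1)
  = (-9, 1, -6)

(-9, 1, -6)


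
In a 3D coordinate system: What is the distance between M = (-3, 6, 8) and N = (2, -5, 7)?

d = √[(x₂-x₁)² + (y₂-y₁)² + (z₂-z₁)²]
  = √[5² + (-11)² + (-1)²]
  = √[25 + 121 + 1]
  = √147
  ≈ 12.12

12.12


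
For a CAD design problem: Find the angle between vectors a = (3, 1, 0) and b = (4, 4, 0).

a·b = 3·4 + 1·4 + 0·0 = 12 + 4 + 0 = 16
|a| = √(3² + 1² + 0²) = √10 ≈ 3.162
|b| = √(4² + 4² + 0²) = √32 ≈ 5.657
cos θ = (a·b)/(|a||b|) = 16/(3.162·5.657) ≈ 0.8944
θ = arccos(0.8944) ≈ 26.57°

26.57°


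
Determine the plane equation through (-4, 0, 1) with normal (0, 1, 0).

The plane through P with normal n = (a, b, c) satisfies n·(r - P) = 0,
i.e. ax + by + cz = a·x₀ + b·y₀ + c·z₀.
d = 0·(-4) + 1·0 + 0·1
  = 0 + 0 + 0
  = 0
Equation: y = 0

y = 0


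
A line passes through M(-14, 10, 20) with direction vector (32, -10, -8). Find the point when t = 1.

P(t) = M + t·d
  = (-14 + 32·1, 10 + (-10)·1, 20 + (-8)·1)
  = (-14 + 32, 10 - 10, 20 - 8)
  = (18, 0, 12)

(18, 0, 12)


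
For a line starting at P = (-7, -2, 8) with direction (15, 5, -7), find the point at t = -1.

P(t) = P + t·d
  = (-7 + 15·(-1), -2 + 5·(-1), 8 + (-7)·(-1))
  = (-7 - 15, -2 - 5, 8 + 7)
  = (-22, -7, 15)

(-22, -7, 15)


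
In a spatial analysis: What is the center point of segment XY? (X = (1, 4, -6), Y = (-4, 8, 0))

M = ((x₁+x₂)/2, (y₁+y₂)/2, (z₁+z₂)/2)
  = ((1 - 4)/2, (4 + 8)/2, (-6 + 0)/2)
  = (-3/2, 12/2, -6/2)
  = (-1.5, 6, -3)

(-1.5, 6, -3)


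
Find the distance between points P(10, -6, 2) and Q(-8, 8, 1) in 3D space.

d = √[(x₂-x₁)² + (y₂-y₁)² + (z₂-z₁)²]
  = √[(-18)² + 14² + (-1)²]
  = √[324 + 196 + 1]
  = √521
  ≈ 22.83

22.83


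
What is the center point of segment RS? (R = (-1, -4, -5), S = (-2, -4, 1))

M = ((x₁+x₂)/2, (y₁+y₂)/2, (z₁+z₂)/2)
  = ((-1 - 2)/2, (-4 - 4)/2, (-5 + 1)/2)
  = (-3/2, -8/2, -4/2)
  = (-1.5, -4, -2)

(-1.5, -4, -2)


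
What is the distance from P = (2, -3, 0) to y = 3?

distance = |a·x₀ + b·y₀ + c·z₀ - d| / √(a² + b² + c²)
  = |0·2 + 1·(-3) + 0·0 - 3| / √(0² + 1² + 0²)
  = |0 - 3 + 0 - 3| / √(0 + 1 + 0)
  = |-6| / √1
  = 6 / 1
  ≈ 6

6


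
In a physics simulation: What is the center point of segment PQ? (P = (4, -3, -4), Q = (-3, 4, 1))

M = ((x₁+x₂)/2, (y₁+y₂)/2, (z₁+z₂)/2)
  = ((4 - 3)/2, (-3 + 4)/2, (-4 + 1)/2)
  = (1/2, 1/2, -3/2)
  = (0.5, 0.5, -1.5)

(0.5, 0.5, -1.5)


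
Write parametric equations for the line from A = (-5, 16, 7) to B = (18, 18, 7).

Direction vector d = B - A = (18 + 5, 18 - 16, 7 - 7) = (23, 2, 0)
Parametric form r = A + t·d:
x = -5 + 23t, y = 16 + 2t, z = 7

x = -5 + 23t, y = 16 + 2t, z = 7


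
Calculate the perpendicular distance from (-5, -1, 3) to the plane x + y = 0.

distance = |a·x₀ + b·y₀ + c·z₀ - d| / √(a² + b² + c²)
  = |1·(-5) + 1·(-1) + 0·3 - 0| / √(1² + 1² + 0²)
  = |-5 - 1 + 0 + 0| / √(1 + 1 + 0)
  = |-6| / √2
  = 6 / 1.414
  ≈ 4.243

4.243


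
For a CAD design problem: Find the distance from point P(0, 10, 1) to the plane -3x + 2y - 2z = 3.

distance = |a·x₀ + b·y₀ + c·z₀ - d| / √(a² + b² + c²)
  = |(-3)·0 + 2·10 + (-2)·1 - 3| / √((-3)² + 2² + (-2)²)
  = |0 + 20 - 2 - 3| / √(9 + 4 + 4)
  = |15| / √17
  = 15 / 4.123
  ≈ 3.638

3.638


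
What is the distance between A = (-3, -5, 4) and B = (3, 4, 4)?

d = √[(x₂-x₁)² + (y₂-y₁)² + (z₂-z₁)²]
  = √[6² + 9² + 0²]
  = √[36 + 81 + 0]
  = √117
  ≈ 10.82

10.82


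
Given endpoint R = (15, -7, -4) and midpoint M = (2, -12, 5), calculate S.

S = 2M - R
  = (2·2 - 15, 2·(-12) - (-7), 2·5 - (-4))
  = (4 - 15, -24 + 7, 10 + 4)
  = (-11, -17, 14)

(-11, -17, 14)


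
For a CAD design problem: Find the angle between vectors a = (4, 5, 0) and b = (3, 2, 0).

a·b = 4·3 + 5·2 + 0·0 = 12 + 10 + 0 = 22
|a| = √(4² + 5² + 0²) = √41 ≈ 6.403
|b| = √(3² + 2² + 0²) = √13 ≈ 3.606
cos θ = (a·b)/(|a||b|) = 22/(6.403·3.606) ≈ 0.9529
θ = arccos(0.9529) ≈ 17.65°

17.65°


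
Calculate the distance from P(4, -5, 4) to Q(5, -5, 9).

d = √[(x₂-x₁)² + (y₂-y₁)² + (z₂-z₁)²]
  = √[1² + 0² + 5²]
  = √[1 + 0 + 25]
  = √26
  ≈ 5.099

5.099


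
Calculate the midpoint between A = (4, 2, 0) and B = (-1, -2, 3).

M = ((x₁+x₂)/2, (y₁+y₂)/2, (z₁+z₂)/2)
  = ((4 - 1)/2, (2 - 2)/2, (0 + 3)/2)
  = (3/2, 0/2, 3/2)
  = (1.5, 0, 1.5)

(1.5, 0, 1.5)


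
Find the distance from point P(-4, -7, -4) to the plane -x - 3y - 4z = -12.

distance = |a·x₀ + b·y₀ + c·z₀ - d| / √(a² + b² + c²)
  = |(-1)·(-4) + (-3)·(-7) + (-4)·(-4) - (-12)| / √((-1)² + (-3)² + (-4)²)
  = |4 + 21 + 16 + 12| / √(1 + 9 + 16)
  = |53| / √26
  = 53 / 5.099
  ≈ 10.39

10.39


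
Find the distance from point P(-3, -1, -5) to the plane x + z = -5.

distance = |a·x₀ + b·y₀ + c·z₀ - d| / √(a² + b² + c²)
  = |1·(-3) + 0·(-1) + 1·(-5) - (-5)| / √(1² + 0² + 1²)
  = |-3 + 0 - 5 + 5| / √(1 + 0 + 1)
  = |-3| / √2
  = 3 / 1.414
  ≈ 2.121

2.121


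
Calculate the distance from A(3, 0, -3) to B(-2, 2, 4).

d = √[(x₂-x₁)² + (y₂-y₁)² + (z₂-z₁)²]
  = √[(-5)² + 2² + 7²]
  = √[25 + 4 + 49]
  = √78
  ≈ 8.832

8.832


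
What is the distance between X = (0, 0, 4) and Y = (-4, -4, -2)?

d = √[(x₂-x₁)² + (y₂-y₁)² + (z₂-z₁)²]
  = √[(-4)² + (-4)² + (-6)²]
  = √[16 + 16 + 36]
  = √68
  ≈ 8.246

8.246


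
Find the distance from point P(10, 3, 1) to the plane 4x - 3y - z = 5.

distance = |a·x₀ + b·y₀ + c·z₀ - d| / √(a² + b² + c²)
  = |4·10 + (-3)·3 + (-1)·1 - 5| / √(4² + (-3)² + (-1)²)
  = |40 - 9 - 1 - 5| / √(16 + 9 + 1)
  = |25| / √26
  = 25 / 5.099
  ≈ 4.903

4.903


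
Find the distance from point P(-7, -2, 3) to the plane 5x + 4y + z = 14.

distance = |a·x₀ + b·y₀ + c·z₀ - d| / √(a² + b² + c²)
  = |5·(-7) + 4·(-2) + 1·3 - 14| / √(5² + 4² + 1²)
  = |-35 - 8 + 3 - 14| / √(25 + 16 + 1)
  = |-54| / √42
  = 54 / 6.481
  ≈ 8.332

8.332


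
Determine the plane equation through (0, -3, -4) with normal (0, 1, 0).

The plane through P with normal n = (a, b, c) satisfies n·(r - P) = 0,
i.e. ax + by + cz = a·x₀ + b·y₀ + c·z₀.
d = 0·0 + 1·(-3) + 0·(-4)
  = 0 - 3 + 0
  = -3
Equation: y = -3

y = -3


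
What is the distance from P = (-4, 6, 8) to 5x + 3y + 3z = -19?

distance = |a·x₀ + b·y₀ + c·z₀ - d| / √(a² + b² + c²)
  = |5·(-4) + 3·6 + 3·8 - (-19)| / √(5² + 3² + 3²)
  = |-20 + 18 + 24 + 19| / √(25 + 9 + 9)
  = |41| / √43
  = 41 / 6.557
  ≈ 6.252

6.252


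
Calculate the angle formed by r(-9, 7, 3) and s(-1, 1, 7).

r·s = (-9)·(-1) + 7·1 + 3·7 = 9 + 7 + 21 = 37
|r| = √((-9)² + 7² + 3²) = √139 ≈ 11.79
|s| = √((-1)² + 1² + 7²) = √51 ≈ 7.141
cos θ = (r·s)/(|r||s|) = 37/(11.79·7.141) ≈ 0.4394
θ = arccos(0.4394) ≈ 63.93°

63.93°


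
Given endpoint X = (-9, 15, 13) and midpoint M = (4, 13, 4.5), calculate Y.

Y = 2M - X
  = (2·4 - (-9), 2·13 - 15, 2·4.5 - 13)
  = (8 + 9, 26 - 15, 9 - 13)
  = (17, 11, -4)

(17, 11, -4)


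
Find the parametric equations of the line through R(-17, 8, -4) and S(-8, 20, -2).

Direction vector d = S - R = (-8 + 17, 20 - 8, -2 + 4) = (9, 12, 2)
Parametric form r = R + t·d:
x = -17 + 9t, y = 8 + 12t, z = -4 + 2t

x = -17 + 9t, y = 8 + 12t, z = -4 + 2t


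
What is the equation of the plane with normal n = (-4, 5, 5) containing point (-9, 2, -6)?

The plane through P with normal n = (a, b, c) satisfies n·(r - P) = 0,
i.e. ax + by + cz = a·x₀ + b·y₀ + c·z₀.
d = (-4)·(-9) + 5·2 + 5·(-6)
  = 36 + 10 - 30
  = 16
Equation: -4x + 5y + 5z = 16

-4x + 5y + 5z = 16


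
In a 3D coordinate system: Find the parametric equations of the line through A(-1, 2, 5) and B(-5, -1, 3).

Direction vector d = B - A = (-5 + 1, -1 - 2, 3 - 5) = (-4, -3, -2)
Parametric form r = A + t·d:
x = -1 - 4t, y = 2 - 3t, z = 5 - 2t

x = -1 - 4t, y = 2 - 3t, z = 5 - 2t


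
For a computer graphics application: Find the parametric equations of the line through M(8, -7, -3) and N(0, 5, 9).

Direction vector d = N - M = (0 - 8, 5 + 7, 9 + 3) = (-8, 12, 12)
Parametric form r = M + t·d:
x = 8 - 8t, y = -7 + 12t, z = -3 + 12t

x = 8 - 8t, y = -7 + 12t, z = -3 + 12t


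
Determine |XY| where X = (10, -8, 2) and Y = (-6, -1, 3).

d = √[(x₂-x₁)² + (y₂-y₁)² + (z₂-z₁)²]
  = √[(-16)² + 7² + 1²]
  = √[256 + 49 + 1]
  = √306
  ≈ 17.49

17.49


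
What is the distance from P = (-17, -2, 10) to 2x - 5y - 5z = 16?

distance = |a·x₀ + b·y₀ + c·z₀ - d| / √(a² + b² + c²)
  = |2·(-17) + (-5)·(-2) + (-5)·10 - 16| / √(2² + (-5)² + (-5)²)
  = |-34 + 10 - 50 - 16| / √(4 + 25 + 25)
  = |-90| / √54
  = 90 / 7.348
  ≈ 12.25

12.25


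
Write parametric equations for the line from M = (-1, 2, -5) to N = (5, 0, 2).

Direction vector d = N - M = (5 + 1, 0 - 2, 2 + 5) = (6, -2, 7)
Parametric form r = M + t·d:
x = -1 + 6t, y = 2 - 2t, z = -5 + 7t

x = -1 + 6t, y = 2 - 2t, z = -5 + 7t


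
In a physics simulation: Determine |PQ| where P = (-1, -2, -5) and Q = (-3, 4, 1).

d = √[(x₂-x₁)² + (y₂-y₁)² + (z₂-z₁)²]
  = √[(-2)² + 6² + 6²]
  = √[4 + 36 + 36]
  = √76
  ≈ 8.718

8.718


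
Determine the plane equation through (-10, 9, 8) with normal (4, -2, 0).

The plane through P with normal n = (a, b, c) satisfies n·(r - P) = 0,
i.e. ax + by + cz = a·x₀ + b·y₀ + c·z₀.
d = 4·(-10) + (-2)·9 + 0·8
  = -40 - 18 + 0
  = -58
Equation: 4x - 2y = -58

4x - 2y = -58


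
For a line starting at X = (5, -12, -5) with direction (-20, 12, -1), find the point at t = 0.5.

P(t) = X + t·d
  = (5 + (-20)·0.5, -12 + 12·0.5, -5 + (-1)·0.5)
  = (5 - 10, -12 + 6, -5 - 0.5)
  = (-5, -6, -5.5)

(-5, -6, -5.5)


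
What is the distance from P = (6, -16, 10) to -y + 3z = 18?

distance = |a·x₀ + b·y₀ + c·z₀ - d| / √(a² + b² + c²)
  = |0·6 + (-1)·(-16) + 3·10 - 18| / √(0² + (-1)² + 3²)
  = |0 + 16 + 30 - 18| / √(0 + 1 + 9)
  = |28| / √10
  = 28 / 3.162
  ≈ 8.854

8.854


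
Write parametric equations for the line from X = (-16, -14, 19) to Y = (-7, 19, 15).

Direction vector d = Y - X = (-7 + 16, 19 + 14, 15 - 19) = (9, 33, -4)
Parametric form r = X + t·d:
x = -16 + 9t, y = -14 + 33t, z = 19 - 4t

x = -16 + 9t, y = -14 + 33t, z = 19 - 4t


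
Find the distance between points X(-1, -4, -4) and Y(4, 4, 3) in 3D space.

d = √[(x₂-x₁)² + (y₂-y₁)² + (z₂-z₁)²]
  = √[5² + 8² + 7²]
  = √[25 + 64 + 49]
  = √138
  ≈ 11.75

11.75


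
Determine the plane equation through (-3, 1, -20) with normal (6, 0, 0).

The plane through P with normal n = (a, b, c) satisfies n·(r - P) = 0,
i.e. ax + by + cz = a·x₀ + b·y₀ + c·z₀.
d = 6·(-3) + 0·1 + 0·(-20)
  = -18 + 0 + 0
  = -18
Equation: 6x = -18

6x = -18


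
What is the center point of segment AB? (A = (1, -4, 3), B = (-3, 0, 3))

M = ((x₁+x₂)/2, (y₁+y₂)/2, (z₁+z₂)/2)
  = ((1 - 3)/2, (-4 + 0)/2, (3 + 3)/2)
  = (-2/2, -4/2, 6/2)
  = (-1, -2, 3)

(-1, -2, 3)


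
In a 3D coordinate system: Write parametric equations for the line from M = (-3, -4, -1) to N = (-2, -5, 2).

Direction vector d = N - M = (-2 + 3, -5 + 4, 2 + 1) = (1, -1, 3)
Parametric form r = M + t·d:
x = -3 + t, y = -4 - t, z = -1 + 3t

x = -3 + t, y = -4 - t, z = -1 + 3t


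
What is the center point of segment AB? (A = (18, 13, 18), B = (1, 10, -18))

M = ((x₁+x₂)/2, (y₁+y₂)/2, (z₁+z₂)/2)
  = ((18 + 1)/2, (13 + 10)/2, (18 - 18)/2)
  = (19/2, 23/2, 0/2)
  = (9.5, 11.5, 0)

(9.5, 11.5, 0)


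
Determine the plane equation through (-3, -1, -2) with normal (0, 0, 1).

The plane through P with normal n = (a, b, c) satisfies n·(r - P) = 0,
i.e. ax + by + cz = a·x₀ + b·y₀ + c·z₀.
d = 0·(-3) + 0·(-1) + 1·(-2)
  = 0 + 0 - 2
  = -2
Equation: z = -2

z = -2


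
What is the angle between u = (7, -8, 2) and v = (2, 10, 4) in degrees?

u·v = 7·2 + (-8)·10 + 2·4 = 14 - 80 + 8 = -58
|u| = √(7² + (-8)² + 2²) = √117 ≈ 10.82
|v| = √(2² + 10² + 4²) = √120 ≈ 10.95
cos θ = (u·v)/(|u||v|) = -58/(10.82·10.95) ≈ -0.4895
θ = arccos(-0.4895) ≈ 119.3°

119.3°


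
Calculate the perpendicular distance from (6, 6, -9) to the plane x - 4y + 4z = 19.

distance = |a·x₀ + b·y₀ + c·z₀ - d| / √(a² + b² + c²)
  = |1·6 + (-4)·6 + 4·(-9) - 19| / √(1² + (-4)² + 4²)
  = |6 - 24 - 36 - 19| / √(1 + 16 + 16)
  = |-73| / √33
  = 73 / 5.745
  ≈ 12.71

12.71


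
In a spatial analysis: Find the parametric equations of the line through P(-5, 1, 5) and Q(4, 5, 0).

Direction vector d = Q - P = (4 + 5, 5 - 1, 0 - 5) = (9, 4, -5)
Parametric form r = P + t·d:
x = -5 + 9t, y = 1 + 4t, z = 5 - 5t

x = -5 + 9t, y = 1 + 4t, z = 5 - 5t


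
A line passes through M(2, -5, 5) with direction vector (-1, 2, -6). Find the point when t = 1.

P(t) = M + t·d
  = (2 + (-1)·1, -5 + 2·1, 5 + (-6)·1)
  = (2 - 1, -5 + 2, 5 - 6)
  = (1, -3, -1)

(1, -3, -1)


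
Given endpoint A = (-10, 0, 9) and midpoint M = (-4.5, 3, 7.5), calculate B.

B = 2M - A
  = (2·(-4.5) - (-10), 2·3 - 0, 2·7.5 - 9)
  = (-9 + 10, 6 + 0, 15 - 9)
  = (1, 6, 6)

(1, 6, 6)


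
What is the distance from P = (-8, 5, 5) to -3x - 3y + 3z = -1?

distance = |a·x₀ + b·y₀ + c·z₀ - d| / √(a² + b² + c²)
  = |(-3)·(-8) + (-3)·5 + 3·5 - (-1)| / √((-3)² + (-3)² + 3²)
  = |24 - 15 + 15 + 1| / √(9 + 9 + 9)
  = |25| / √27
  = 25 / 5.196
  ≈ 4.811

4.811


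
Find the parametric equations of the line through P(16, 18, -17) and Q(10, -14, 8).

Direction vector d = Q - P = (10 - 16, -14 - 18, 8 + 17) = (-6, -32, 25)
Parametric form r = P + t·d:
x = 16 - 6t, y = 18 - 32t, z = -17 + 25t

x = 16 - 6t, y = 18 - 32t, z = -17 + 25t


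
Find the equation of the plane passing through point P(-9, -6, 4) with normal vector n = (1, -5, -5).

The plane through P with normal n = (a, b, c) satisfies n·(r - P) = 0,
i.e. ax + by + cz = a·x₀ + b·y₀ + c·z₀.
d = 1·(-9) + (-5)·(-6) + (-5)·4
  = -9 + 30 - 20
  = 1
Equation: x - 5y - 5z = 1

x - 5y - 5z = 1


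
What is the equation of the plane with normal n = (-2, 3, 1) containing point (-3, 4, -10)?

The plane through P with normal n = (a, b, c) satisfies n·(r - P) = 0,
i.e. ax + by + cz = a·x₀ + b·y₀ + c·z₀.
d = (-2)·(-3) + 3·4 + 1·(-10)
  = 6 + 12 - 10
  = 8
Equation: -2x + 3y + z = 8

-2x + 3y + z = 8


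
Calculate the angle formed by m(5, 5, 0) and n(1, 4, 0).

m·n = 5·1 + 5·4 + 0·0 = 5 + 20 + 0 = 25
|m| = √(5² + 5² + 0²) = √50 ≈ 7.071
|n| = √(1² + 4² + 0²) = √17 ≈ 4.123
cos θ = (m·n)/(|m||n|) = 25/(7.071·4.123) ≈ 0.8575
θ = arccos(0.8575) ≈ 30.96°

30.96°


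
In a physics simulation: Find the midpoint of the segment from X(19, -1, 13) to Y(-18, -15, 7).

M = ((x₁+x₂)/2, (y₁+y₂)/2, (z₁+z₂)/2)
  = ((19 - 18)/2, (-1 - 15)/2, (13 + 7)/2)
  = (1/2, -16/2, 20/2)
  = (0.5, -8, 10)

(0.5, -8, 10)
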